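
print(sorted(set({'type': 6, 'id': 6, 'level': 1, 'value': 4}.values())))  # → [1, 4, 6]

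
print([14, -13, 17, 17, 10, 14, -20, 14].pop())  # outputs 14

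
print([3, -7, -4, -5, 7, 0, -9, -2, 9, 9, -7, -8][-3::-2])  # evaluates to [9, -2, 0, -5, -7]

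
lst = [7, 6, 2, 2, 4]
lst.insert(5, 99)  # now [7, 6, 2, 2, 4, 99]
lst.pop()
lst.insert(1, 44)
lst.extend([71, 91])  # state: [7, 44, 6, 2, 2, 4, 71, 91]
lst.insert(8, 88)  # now [7, 44, 6, 2, 2, 4, 71, 91, 88]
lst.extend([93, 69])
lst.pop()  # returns 69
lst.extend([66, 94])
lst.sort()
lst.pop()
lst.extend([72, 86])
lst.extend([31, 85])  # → [2, 2, 4, 6, 7, 44, 66, 71, 88, 91, 93, 72, 86, 31, 85]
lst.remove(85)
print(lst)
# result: [2, 2, 4, 6, 7, 44, 66, 71, 88, 91, 93, 72, 86, 31]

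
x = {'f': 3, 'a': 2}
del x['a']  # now {'f': 3}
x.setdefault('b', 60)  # 60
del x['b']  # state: {'f': 3}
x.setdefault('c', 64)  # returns 64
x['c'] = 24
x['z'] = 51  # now {'f': 3, 'c': 24, 'z': 51}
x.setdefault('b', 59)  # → 59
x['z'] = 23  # {'f': 3, 'c': 24, 'z': 23, 'b': 59}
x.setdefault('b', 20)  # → 59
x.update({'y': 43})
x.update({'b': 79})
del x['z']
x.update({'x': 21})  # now {'f': 3, 'c': 24, 'b': 79, 'y': 43, 'x': 21}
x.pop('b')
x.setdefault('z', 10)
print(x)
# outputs {'f': 3, 'c': 24, 'y': 43, 'x': 21, 'z': 10}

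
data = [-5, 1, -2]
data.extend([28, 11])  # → [-5, 1, -2, 28, 11]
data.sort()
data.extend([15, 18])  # [-5, -2, 1, 11, 28, 15, 18]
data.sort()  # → [-5, -2, 1, 11, 15, 18, 28]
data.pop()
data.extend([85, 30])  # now [-5, -2, 1, 11, 15, 18, 85, 30]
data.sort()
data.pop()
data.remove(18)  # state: [-5, -2, 1, 11, 15, 30]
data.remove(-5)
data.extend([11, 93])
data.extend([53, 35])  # [-2, 1, 11, 15, 30, 11, 93, 53, 35]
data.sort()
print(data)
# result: [-2, 1, 11, 11, 15, 30, 35, 53, 93]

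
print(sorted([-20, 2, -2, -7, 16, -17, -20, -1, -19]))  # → [-20, -20, -19, -17, -7, -2, -1, 2, 16]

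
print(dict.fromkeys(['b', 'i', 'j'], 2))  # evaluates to {'b': 2, 'i': 2, 'j': 2}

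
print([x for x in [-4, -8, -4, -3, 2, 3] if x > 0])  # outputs [2, 3]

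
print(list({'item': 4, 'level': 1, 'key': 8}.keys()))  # ['item', 'level', 'key']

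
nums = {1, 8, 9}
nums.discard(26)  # {1, 8, 9}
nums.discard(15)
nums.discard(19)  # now {1, 8, 9}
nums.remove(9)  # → {1, 8}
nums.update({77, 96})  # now {1, 8, 77, 96}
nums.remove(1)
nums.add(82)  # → {8, 77, 82, 96}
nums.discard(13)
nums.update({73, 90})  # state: {8, 73, 77, 82, 90, 96}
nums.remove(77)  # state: {8, 73, 82, 90, 96}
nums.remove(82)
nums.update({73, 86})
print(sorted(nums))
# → [8, 73, 86, 90, 96]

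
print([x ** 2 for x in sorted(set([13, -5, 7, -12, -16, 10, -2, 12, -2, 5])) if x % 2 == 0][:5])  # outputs [256, 144, 4, 100, 144]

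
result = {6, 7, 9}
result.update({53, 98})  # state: {6, 7, 9, 53, 98}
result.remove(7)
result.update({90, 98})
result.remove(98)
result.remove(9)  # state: {6, 53, 90}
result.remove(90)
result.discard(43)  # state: {6, 53}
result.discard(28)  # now {6, 53}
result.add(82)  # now {6, 53, 82}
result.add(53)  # {6, 53, 82}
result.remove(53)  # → {6, 82}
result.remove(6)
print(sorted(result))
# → [82]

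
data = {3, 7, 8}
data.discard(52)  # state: {3, 7, 8}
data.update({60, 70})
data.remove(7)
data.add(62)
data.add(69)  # {3, 8, 60, 62, 69, 70}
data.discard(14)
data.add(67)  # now {3, 8, 60, 62, 67, 69, 70}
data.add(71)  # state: {3, 8, 60, 62, 67, 69, 70, 71}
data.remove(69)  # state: {3, 8, 60, 62, 67, 70, 71}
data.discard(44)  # {3, 8, 60, 62, 67, 70, 71}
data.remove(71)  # {3, 8, 60, 62, 67, 70}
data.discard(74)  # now {3, 8, 60, 62, 67, 70}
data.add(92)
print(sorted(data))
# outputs [3, 8, 60, 62, 67, 70, 92]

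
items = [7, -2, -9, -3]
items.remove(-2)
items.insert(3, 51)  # [7, -9, -3, 51]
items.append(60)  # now [7, -9, -3, 51, 60]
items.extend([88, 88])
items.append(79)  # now [7, -9, -3, 51, 60, 88, 88, 79]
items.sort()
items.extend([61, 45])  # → [-9, -3, 7, 51, 60, 79, 88, 88, 61, 45]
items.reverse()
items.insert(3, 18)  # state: [45, 61, 88, 18, 88, 79, 60, 51, 7, -3, -9]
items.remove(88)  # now [45, 61, 18, 88, 79, 60, 51, 7, -3, -9]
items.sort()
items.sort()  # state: [-9, -3, 7, 18, 45, 51, 60, 61, 79, 88]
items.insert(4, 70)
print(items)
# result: [-9, -3, 7, 18, 70, 45, 51, 60, 61, 79, 88]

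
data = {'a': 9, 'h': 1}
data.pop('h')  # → 1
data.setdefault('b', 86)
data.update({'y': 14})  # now {'a': 9, 'b': 86, 'y': 14}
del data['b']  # {'a': 9, 'y': 14}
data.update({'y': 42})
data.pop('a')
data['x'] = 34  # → {'y': 42, 'x': 34}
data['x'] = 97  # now {'y': 42, 'x': 97}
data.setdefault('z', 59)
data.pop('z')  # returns 59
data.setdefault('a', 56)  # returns 56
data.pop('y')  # 42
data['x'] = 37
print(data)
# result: {'x': 37, 'a': 56}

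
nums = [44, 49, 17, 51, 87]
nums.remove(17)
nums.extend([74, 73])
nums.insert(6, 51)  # [44, 49, 51, 87, 74, 73, 51]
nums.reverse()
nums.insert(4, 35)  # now [51, 73, 74, 87, 35, 51, 49, 44]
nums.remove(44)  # [51, 73, 74, 87, 35, 51, 49]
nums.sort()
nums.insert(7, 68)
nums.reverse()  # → [68, 87, 74, 73, 51, 51, 49, 35]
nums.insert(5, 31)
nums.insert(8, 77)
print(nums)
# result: [68, 87, 74, 73, 51, 31, 51, 49, 77, 35]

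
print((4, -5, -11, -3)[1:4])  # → (-5, -11, -3)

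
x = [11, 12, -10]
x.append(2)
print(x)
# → [11, 12, -10, 2]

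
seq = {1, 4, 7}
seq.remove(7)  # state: {1, 4}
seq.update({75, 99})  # {1, 4, 75, 99}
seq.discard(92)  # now {1, 4, 75, 99}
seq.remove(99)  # {1, 4, 75}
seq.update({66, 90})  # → {1, 4, 66, 75, 90}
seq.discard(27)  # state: {1, 4, 66, 75, 90}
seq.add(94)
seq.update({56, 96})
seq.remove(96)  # {1, 4, 56, 66, 75, 90, 94}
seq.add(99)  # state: {1, 4, 56, 66, 75, 90, 94, 99}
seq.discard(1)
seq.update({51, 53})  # {4, 51, 53, 56, 66, 75, 90, 94, 99}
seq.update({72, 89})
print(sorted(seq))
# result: [4, 51, 53, 56, 66, 72, 75, 89, 90, 94, 99]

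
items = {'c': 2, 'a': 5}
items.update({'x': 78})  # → {'c': 2, 'a': 5, 'x': 78}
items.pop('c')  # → 2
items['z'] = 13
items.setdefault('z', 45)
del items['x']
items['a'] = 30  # {'a': 30, 'z': 13}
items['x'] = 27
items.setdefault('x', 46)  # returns 27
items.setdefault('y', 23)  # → 23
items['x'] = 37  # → {'a': 30, 'z': 13, 'x': 37, 'y': 23}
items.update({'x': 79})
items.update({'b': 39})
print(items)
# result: {'a': 30, 'z': 13, 'x': 79, 'y': 23, 'b': 39}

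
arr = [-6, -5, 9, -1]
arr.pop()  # -1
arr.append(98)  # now [-6, -5, 9, 98]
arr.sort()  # [-6, -5, 9, 98]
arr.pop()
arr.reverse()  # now [9, -5, -6]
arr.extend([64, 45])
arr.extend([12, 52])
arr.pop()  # 52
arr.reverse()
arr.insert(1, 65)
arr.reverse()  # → [9, -5, -6, 64, 45, 65, 12]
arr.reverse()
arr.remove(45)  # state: [12, 65, 64, -6, -5, 9]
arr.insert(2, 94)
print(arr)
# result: [12, 65, 94, 64, -6, -5, 9]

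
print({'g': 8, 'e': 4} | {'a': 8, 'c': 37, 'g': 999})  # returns {'g': 999, 'e': 4, 'a': 8, 'c': 37}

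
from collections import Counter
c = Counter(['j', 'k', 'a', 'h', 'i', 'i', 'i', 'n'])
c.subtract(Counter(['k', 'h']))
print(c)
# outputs Counter({'i': 3, 'j': 1, 'a': 1, 'n': 1, 'k': 0, 'h': 0})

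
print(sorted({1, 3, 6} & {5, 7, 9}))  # []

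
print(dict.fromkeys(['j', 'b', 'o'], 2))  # {'j': 2, 'b': 2, 'o': 2}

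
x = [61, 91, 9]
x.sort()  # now [9, 61, 91]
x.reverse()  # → [91, 61, 9]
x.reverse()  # [9, 61, 91]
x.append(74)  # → [9, 61, 91, 74]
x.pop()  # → 74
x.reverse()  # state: [91, 61, 9]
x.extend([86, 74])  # [91, 61, 9, 86, 74]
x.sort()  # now [9, 61, 74, 86, 91]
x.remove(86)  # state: [9, 61, 74, 91]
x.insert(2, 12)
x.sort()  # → [9, 12, 61, 74, 91]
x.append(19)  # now [9, 12, 61, 74, 91, 19]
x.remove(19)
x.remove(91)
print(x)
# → [9, 12, 61, 74]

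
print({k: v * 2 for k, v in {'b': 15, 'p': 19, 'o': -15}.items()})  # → {'b': 30, 'p': 38, 'o': -30}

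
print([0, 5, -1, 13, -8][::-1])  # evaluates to [-8, 13, -1, 5, 0]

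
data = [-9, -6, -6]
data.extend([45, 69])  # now [-9, -6, -6, 45, 69]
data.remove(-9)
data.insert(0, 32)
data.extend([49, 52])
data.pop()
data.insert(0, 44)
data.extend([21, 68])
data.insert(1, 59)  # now [44, 59, 32, -6, -6, 45, 69, 49, 21, 68]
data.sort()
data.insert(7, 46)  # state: [-6, -6, 21, 32, 44, 45, 49, 46, 59, 68, 69]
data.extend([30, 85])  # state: [-6, -6, 21, 32, 44, 45, 49, 46, 59, 68, 69, 30, 85]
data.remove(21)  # [-6, -6, 32, 44, 45, 49, 46, 59, 68, 69, 30, 85]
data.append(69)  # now [-6, -6, 32, 44, 45, 49, 46, 59, 68, 69, 30, 85, 69]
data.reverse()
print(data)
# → [69, 85, 30, 69, 68, 59, 46, 49, 45, 44, 32, -6, -6]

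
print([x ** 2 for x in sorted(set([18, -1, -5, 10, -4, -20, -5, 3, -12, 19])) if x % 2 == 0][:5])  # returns [400, 144, 16, 100, 324]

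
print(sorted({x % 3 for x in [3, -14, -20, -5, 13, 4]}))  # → [0, 1]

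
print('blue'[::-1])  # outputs eulb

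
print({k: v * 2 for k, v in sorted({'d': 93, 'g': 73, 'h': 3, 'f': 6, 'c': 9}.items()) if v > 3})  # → {'c': 18, 'd': 186, 'f': 12, 'g': 146}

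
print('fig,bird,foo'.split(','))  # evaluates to ['fig', 'bird', 'foo']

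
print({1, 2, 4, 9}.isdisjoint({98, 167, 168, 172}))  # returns True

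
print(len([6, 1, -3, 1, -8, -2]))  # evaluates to 6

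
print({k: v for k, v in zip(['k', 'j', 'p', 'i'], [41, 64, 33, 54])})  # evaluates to {'k': 41, 'j': 64, 'p': 33, 'i': 54}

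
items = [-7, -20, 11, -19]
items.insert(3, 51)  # [-7, -20, 11, 51, -19]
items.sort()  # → [-20, -19, -7, 11, 51]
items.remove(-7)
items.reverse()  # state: [51, 11, -19, -20]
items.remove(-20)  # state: [51, 11, -19]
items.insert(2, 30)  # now [51, 11, 30, -19]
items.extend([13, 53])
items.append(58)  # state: [51, 11, 30, -19, 13, 53, 58]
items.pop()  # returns 58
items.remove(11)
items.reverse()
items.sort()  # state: [-19, 13, 30, 51, 53]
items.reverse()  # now [53, 51, 30, 13, -19]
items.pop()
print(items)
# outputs [53, 51, 30, 13]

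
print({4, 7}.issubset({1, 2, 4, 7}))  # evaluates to True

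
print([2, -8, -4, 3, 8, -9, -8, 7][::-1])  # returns [7, -8, -9, 8, 3, -4, -8, 2]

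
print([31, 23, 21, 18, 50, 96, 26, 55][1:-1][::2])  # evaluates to [23, 18, 96]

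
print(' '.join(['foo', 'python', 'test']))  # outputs foo python test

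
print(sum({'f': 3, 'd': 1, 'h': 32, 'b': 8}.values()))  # 44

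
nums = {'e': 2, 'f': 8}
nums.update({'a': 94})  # {'e': 2, 'f': 8, 'a': 94}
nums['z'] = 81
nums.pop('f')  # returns 8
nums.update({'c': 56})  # {'e': 2, 'a': 94, 'z': 81, 'c': 56}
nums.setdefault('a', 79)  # 94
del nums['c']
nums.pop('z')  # 81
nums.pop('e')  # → 2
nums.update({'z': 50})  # {'a': 94, 'z': 50}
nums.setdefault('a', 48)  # 94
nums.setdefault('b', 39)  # 39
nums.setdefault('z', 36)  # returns 50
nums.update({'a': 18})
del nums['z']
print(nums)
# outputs {'a': 18, 'b': 39}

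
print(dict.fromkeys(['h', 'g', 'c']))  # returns {'h': None, 'g': None, 'c': None}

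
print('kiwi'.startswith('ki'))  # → True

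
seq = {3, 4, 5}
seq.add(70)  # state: {3, 4, 5, 70}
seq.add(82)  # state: {3, 4, 5, 70, 82}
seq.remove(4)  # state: {3, 5, 70, 82}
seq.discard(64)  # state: {3, 5, 70, 82}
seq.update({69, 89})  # {3, 5, 69, 70, 82, 89}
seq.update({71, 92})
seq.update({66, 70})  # {3, 5, 66, 69, 70, 71, 82, 89, 92}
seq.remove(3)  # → {5, 66, 69, 70, 71, 82, 89, 92}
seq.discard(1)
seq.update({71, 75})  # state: {5, 66, 69, 70, 71, 75, 82, 89, 92}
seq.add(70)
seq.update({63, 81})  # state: {5, 63, 66, 69, 70, 71, 75, 81, 82, 89, 92}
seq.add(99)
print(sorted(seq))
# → [5, 63, 66, 69, 70, 71, 75, 81, 82, 89, 92, 99]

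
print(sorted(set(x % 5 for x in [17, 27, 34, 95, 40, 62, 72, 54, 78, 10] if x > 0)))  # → [0, 2, 3, 4]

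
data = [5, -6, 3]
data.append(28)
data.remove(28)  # [5, -6, 3]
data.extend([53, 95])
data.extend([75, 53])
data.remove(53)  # [5, -6, 3, 95, 75, 53]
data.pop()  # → 53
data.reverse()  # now [75, 95, 3, -6, 5]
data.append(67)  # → [75, 95, 3, -6, 5, 67]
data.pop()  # 67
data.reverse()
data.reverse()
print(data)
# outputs [75, 95, 3, -6, 5]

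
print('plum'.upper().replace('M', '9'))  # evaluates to PLU9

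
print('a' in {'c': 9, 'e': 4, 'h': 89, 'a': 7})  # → True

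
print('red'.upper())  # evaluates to RED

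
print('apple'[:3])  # app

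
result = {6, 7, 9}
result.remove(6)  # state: {7, 9}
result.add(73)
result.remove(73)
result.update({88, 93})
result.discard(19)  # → {7, 9, 88, 93}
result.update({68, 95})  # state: {7, 9, 68, 88, 93, 95}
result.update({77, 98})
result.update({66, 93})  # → {7, 9, 66, 68, 77, 88, 93, 95, 98}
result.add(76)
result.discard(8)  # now {7, 9, 66, 68, 76, 77, 88, 93, 95, 98}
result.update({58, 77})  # {7, 9, 58, 66, 68, 76, 77, 88, 93, 95, 98}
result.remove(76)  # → {7, 9, 58, 66, 68, 77, 88, 93, 95, 98}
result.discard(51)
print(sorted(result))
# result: [7, 9, 58, 66, 68, 77, 88, 93, 95, 98]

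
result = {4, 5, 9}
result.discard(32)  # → {4, 5, 9}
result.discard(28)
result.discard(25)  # {4, 5, 9}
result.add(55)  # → {4, 5, 9, 55}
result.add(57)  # {4, 5, 9, 55, 57}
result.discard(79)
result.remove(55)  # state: {4, 5, 9, 57}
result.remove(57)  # {4, 5, 9}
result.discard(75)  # {4, 5, 9}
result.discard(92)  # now {4, 5, 9}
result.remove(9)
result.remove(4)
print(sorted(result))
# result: [5]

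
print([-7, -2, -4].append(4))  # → None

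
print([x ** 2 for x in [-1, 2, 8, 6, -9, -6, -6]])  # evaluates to [1, 4, 64, 36, 81, 36, 36]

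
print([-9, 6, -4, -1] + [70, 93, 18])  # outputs [-9, 6, -4, -1, 70, 93, 18]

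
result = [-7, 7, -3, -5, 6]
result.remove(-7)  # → [7, -3, -5, 6]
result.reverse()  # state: [6, -5, -3, 7]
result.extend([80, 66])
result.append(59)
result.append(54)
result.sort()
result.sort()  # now [-5, -3, 6, 7, 54, 59, 66, 80]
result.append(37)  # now [-5, -3, 6, 7, 54, 59, 66, 80, 37]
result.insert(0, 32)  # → [32, -5, -3, 6, 7, 54, 59, 66, 80, 37]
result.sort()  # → [-5, -3, 6, 7, 32, 37, 54, 59, 66, 80]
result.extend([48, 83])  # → [-5, -3, 6, 7, 32, 37, 54, 59, 66, 80, 48, 83]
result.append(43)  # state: [-5, -3, 6, 7, 32, 37, 54, 59, 66, 80, 48, 83, 43]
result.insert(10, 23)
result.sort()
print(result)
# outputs [-5, -3, 6, 7, 23, 32, 37, 43, 48, 54, 59, 66, 80, 83]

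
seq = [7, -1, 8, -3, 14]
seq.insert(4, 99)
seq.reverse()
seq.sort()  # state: [-3, -1, 7, 8, 14, 99]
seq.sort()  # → [-3, -1, 7, 8, 14, 99]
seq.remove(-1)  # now [-3, 7, 8, 14, 99]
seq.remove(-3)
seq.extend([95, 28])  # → [7, 8, 14, 99, 95, 28]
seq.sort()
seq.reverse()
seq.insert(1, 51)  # [99, 51, 95, 28, 14, 8, 7]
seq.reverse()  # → [7, 8, 14, 28, 95, 51, 99]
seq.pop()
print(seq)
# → [7, 8, 14, 28, 95, 51]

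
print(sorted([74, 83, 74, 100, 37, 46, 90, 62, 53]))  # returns [37, 46, 53, 62, 74, 74, 83, 90, 100]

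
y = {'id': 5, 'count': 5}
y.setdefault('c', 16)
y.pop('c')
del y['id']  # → {'count': 5}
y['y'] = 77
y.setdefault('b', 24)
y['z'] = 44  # {'count': 5, 'y': 77, 'b': 24, 'z': 44}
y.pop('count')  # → 5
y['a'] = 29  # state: {'y': 77, 'b': 24, 'z': 44, 'a': 29}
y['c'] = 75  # {'y': 77, 'b': 24, 'z': 44, 'a': 29, 'c': 75}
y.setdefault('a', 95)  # 29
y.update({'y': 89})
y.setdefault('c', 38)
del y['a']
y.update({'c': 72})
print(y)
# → {'y': 89, 'b': 24, 'z': 44, 'c': 72}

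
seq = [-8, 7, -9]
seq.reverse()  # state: [-9, 7, -8]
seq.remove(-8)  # [-9, 7]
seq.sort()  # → [-9, 7]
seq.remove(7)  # [-9]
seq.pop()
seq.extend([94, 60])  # [94, 60]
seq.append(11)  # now [94, 60, 11]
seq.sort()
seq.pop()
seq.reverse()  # [60, 11]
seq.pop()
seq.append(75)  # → [60, 75]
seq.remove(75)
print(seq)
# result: [60]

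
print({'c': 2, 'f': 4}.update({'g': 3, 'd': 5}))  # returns None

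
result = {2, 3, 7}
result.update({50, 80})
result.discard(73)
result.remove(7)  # {2, 3, 50, 80}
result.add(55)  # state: {2, 3, 50, 55, 80}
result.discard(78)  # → {2, 3, 50, 55, 80}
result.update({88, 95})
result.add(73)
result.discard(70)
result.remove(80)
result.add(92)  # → {2, 3, 50, 55, 73, 88, 92, 95}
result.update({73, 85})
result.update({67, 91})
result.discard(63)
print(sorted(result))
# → [2, 3, 50, 55, 67, 73, 85, 88, 91, 92, 95]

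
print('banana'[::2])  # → bnn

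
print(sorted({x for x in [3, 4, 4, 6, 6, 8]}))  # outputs [3, 4, 6, 8]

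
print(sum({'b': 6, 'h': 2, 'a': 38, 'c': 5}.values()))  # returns 51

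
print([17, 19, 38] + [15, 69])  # [17, 19, 38, 15, 69]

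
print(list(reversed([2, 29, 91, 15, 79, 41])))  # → [41, 79, 15, 91, 29, 2]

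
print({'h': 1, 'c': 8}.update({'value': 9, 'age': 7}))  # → None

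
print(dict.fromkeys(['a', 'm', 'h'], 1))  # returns {'a': 1, 'm': 1, 'h': 1}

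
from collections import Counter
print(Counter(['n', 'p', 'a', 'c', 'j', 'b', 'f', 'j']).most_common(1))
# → [('j', 2)]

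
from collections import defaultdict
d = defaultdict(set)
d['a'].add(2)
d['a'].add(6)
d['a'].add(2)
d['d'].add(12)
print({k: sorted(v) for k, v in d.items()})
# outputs {'a': [2, 6], 'd': [12]}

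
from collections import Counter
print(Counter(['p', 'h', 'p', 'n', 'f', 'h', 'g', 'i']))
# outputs Counter({'p': 2, 'h': 2, 'n': 1, 'f': 1, 'g': 1, 'i': 1})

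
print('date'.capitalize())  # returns Date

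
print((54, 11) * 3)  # (54, 11, 54, 11, 54, 11)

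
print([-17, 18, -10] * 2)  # [-17, 18, -10, -17, 18, -10]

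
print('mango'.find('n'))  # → 2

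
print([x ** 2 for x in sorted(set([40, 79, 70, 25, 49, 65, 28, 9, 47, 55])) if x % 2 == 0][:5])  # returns [784, 1600, 4900]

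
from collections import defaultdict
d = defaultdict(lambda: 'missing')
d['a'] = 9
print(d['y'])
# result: missing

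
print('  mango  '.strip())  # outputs mango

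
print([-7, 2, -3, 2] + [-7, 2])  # [-7, 2, -3, 2, -7, 2]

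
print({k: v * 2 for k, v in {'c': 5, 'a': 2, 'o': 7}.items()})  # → {'c': 10, 'a': 4, 'o': 14}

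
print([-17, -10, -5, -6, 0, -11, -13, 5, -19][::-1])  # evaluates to [-19, 5, -13, -11, 0, -6, -5, -10, -17]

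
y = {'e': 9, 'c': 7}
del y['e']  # {'c': 7}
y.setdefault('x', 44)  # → 44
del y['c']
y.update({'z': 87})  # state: {'x': 44, 'z': 87}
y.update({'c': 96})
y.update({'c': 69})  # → {'x': 44, 'z': 87, 'c': 69}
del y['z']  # {'x': 44, 'c': 69}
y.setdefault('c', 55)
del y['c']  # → {'x': 44}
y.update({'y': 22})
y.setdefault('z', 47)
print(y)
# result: {'x': 44, 'y': 22, 'z': 47}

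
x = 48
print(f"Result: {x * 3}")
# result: Result: 144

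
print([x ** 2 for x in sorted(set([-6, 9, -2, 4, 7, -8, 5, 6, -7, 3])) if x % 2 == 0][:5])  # [64, 36, 4, 16, 36]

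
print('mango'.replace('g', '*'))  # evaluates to man*o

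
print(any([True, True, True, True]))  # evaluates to True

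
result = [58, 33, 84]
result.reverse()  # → [84, 33, 58]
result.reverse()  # [58, 33, 84]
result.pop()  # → 84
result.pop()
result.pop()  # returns 58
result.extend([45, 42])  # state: [45, 42]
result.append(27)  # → [45, 42, 27]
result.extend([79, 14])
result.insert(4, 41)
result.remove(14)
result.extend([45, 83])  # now [45, 42, 27, 79, 41, 45, 83]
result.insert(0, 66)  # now [66, 45, 42, 27, 79, 41, 45, 83]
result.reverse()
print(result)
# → [83, 45, 41, 79, 27, 42, 45, 66]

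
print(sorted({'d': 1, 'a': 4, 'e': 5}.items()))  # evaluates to [('a', 4), ('d', 1), ('e', 5)]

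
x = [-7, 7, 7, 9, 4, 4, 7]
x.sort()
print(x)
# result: [-7, 4, 4, 7, 7, 7, 9]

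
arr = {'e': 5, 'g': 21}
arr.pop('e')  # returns 5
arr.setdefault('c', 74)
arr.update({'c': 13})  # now {'g': 21, 'c': 13}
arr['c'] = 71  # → {'g': 21, 'c': 71}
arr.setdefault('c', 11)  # 71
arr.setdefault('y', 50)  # 50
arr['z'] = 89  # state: {'g': 21, 'c': 71, 'y': 50, 'z': 89}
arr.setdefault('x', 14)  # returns 14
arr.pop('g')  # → 21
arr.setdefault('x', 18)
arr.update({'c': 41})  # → {'c': 41, 'y': 50, 'z': 89, 'x': 14}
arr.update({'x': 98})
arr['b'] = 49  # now {'c': 41, 'y': 50, 'z': 89, 'x': 98, 'b': 49}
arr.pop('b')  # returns 49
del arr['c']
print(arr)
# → {'y': 50, 'z': 89, 'x': 98}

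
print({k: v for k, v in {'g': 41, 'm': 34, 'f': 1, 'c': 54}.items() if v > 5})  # {'g': 41, 'm': 34, 'c': 54}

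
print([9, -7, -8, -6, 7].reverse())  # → None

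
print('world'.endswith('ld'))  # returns True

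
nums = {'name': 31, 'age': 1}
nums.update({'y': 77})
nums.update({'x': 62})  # {'name': 31, 'age': 1, 'y': 77, 'x': 62}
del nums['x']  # {'name': 31, 'age': 1, 'y': 77}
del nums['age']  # {'name': 31, 'y': 77}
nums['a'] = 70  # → {'name': 31, 'y': 77, 'a': 70}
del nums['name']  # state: {'y': 77, 'a': 70}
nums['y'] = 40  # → {'y': 40, 'a': 70}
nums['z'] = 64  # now {'y': 40, 'a': 70, 'z': 64}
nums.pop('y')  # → 40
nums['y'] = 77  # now {'a': 70, 'z': 64, 'y': 77}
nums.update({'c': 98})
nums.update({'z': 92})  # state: {'a': 70, 'z': 92, 'y': 77, 'c': 98}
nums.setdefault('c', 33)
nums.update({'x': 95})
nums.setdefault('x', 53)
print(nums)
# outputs {'a': 70, 'z': 92, 'y': 77, 'c': 98, 'x': 95}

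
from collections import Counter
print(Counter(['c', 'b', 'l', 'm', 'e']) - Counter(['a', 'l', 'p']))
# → Counter({'c': 1, 'b': 1, 'm': 1, 'e': 1})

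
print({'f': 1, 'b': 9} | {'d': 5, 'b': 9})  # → {'f': 1, 'b': 9, 'd': 5}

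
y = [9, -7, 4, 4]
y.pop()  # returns 4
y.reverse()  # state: [4, -7, 9]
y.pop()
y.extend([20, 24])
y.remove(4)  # [-7, 20, 24]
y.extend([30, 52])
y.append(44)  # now [-7, 20, 24, 30, 52, 44]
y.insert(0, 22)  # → [22, -7, 20, 24, 30, 52, 44]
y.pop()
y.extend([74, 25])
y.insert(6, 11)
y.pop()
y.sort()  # [-7, 11, 20, 22, 24, 30, 52, 74]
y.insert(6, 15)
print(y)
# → [-7, 11, 20, 22, 24, 30, 15, 52, 74]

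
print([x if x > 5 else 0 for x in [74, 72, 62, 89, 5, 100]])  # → [74, 72, 62, 89, 0, 100]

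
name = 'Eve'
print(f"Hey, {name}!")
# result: Hey, Eve!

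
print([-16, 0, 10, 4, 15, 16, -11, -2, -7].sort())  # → None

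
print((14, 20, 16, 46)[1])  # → 20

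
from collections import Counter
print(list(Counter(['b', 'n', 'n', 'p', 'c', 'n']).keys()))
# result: ['b', 'n', 'p', 'c']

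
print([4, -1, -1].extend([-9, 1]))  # None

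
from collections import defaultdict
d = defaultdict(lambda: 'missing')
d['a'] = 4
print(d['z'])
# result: missing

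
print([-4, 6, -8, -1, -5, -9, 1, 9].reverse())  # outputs None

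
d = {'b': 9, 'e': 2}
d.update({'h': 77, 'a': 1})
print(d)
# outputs {'b': 9, 'e': 2, 'h': 77, 'a': 1}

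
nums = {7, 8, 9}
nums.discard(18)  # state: {7, 8, 9}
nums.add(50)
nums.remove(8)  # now {7, 9, 50}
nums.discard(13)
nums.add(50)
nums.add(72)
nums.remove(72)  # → {7, 9, 50}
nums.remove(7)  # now {9, 50}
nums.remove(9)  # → {50}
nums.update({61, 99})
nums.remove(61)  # {50, 99}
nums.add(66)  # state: {50, 66, 99}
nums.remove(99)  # {50, 66}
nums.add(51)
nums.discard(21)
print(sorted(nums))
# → [50, 51, 66]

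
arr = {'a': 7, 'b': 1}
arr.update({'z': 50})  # {'a': 7, 'b': 1, 'z': 50}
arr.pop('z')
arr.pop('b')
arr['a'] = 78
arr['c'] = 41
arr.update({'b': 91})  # {'a': 78, 'c': 41, 'b': 91}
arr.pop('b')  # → 91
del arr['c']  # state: {'a': 78}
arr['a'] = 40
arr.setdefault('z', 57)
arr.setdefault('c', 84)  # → 84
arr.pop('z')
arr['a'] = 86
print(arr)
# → {'a': 86, 'c': 84}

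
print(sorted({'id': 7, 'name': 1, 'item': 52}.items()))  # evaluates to [('id', 7), ('item', 52), ('name', 1)]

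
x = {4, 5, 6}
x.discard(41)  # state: {4, 5, 6}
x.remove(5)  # {4, 6}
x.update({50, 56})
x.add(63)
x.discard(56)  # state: {4, 6, 50, 63}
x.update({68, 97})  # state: {4, 6, 50, 63, 68, 97}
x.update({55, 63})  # {4, 6, 50, 55, 63, 68, 97}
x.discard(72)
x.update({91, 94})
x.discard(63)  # {4, 6, 50, 55, 68, 91, 94, 97}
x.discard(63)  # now {4, 6, 50, 55, 68, 91, 94, 97}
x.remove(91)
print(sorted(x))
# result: [4, 6, 50, 55, 68, 94, 97]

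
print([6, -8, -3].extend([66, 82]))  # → None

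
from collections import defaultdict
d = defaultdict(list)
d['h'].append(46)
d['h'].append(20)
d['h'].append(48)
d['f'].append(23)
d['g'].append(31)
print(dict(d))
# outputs {'h': [46, 20, 48], 'f': [23], 'g': [31]}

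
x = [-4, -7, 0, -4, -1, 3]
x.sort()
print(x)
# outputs [-7, -4, -4, -1, 0, 3]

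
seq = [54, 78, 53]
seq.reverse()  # [53, 78, 54]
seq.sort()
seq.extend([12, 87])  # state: [53, 54, 78, 12, 87]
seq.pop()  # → 87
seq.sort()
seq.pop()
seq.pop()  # 54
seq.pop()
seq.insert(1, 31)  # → [12, 31]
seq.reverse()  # [31, 12]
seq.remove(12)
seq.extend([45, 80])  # [31, 45, 80]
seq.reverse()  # [80, 45, 31]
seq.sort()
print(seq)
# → [31, 45, 80]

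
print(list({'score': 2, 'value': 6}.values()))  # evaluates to [2, 6]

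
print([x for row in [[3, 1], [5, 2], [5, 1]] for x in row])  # [3, 1, 5, 2, 5, 1]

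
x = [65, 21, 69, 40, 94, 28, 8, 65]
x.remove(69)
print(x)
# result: [65, 21, 40, 94, 28, 8, 65]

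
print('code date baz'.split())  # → ['code', 'date', 'baz']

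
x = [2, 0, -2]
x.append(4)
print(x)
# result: [2, 0, -2, 4]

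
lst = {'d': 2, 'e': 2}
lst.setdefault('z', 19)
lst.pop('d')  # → 2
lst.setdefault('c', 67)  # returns 67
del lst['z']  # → {'e': 2, 'c': 67}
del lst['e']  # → {'c': 67}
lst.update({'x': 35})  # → {'c': 67, 'x': 35}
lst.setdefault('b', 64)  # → 64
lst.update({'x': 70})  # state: {'c': 67, 'x': 70, 'b': 64}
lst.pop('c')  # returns 67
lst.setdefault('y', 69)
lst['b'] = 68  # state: {'x': 70, 'b': 68, 'y': 69}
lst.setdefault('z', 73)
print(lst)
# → {'x': 70, 'b': 68, 'y': 69, 'z': 73}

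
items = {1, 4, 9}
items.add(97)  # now {1, 4, 9, 97}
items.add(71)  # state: {1, 4, 9, 71, 97}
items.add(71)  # {1, 4, 9, 71, 97}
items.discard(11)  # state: {1, 4, 9, 71, 97}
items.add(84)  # {1, 4, 9, 71, 84, 97}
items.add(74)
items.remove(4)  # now {1, 9, 71, 74, 84, 97}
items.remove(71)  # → {1, 9, 74, 84, 97}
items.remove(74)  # {1, 9, 84, 97}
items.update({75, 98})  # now {1, 9, 75, 84, 97, 98}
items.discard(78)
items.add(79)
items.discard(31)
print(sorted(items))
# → [1, 9, 75, 79, 84, 97, 98]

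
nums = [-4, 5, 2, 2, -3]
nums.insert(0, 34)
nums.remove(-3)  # [34, -4, 5, 2, 2]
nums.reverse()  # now [2, 2, 5, -4, 34]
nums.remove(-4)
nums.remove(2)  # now [2, 5, 34]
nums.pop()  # 34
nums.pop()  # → 5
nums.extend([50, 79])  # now [2, 50, 79]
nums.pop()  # 79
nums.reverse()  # [50, 2]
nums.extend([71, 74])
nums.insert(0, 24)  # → [24, 50, 2, 71, 74]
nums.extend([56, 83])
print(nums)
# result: [24, 50, 2, 71, 74, 56, 83]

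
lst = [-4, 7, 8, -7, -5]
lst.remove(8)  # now [-4, 7, -7, -5]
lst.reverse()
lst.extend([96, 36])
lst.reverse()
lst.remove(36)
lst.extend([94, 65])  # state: [96, -4, 7, -7, -5, 94, 65]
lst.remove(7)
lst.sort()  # [-7, -5, -4, 65, 94, 96]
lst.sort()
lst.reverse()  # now [96, 94, 65, -4, -5, -7]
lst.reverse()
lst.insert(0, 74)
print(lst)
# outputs [74, -7, -5, -4, 65, 94, 96]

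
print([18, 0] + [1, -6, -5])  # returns [18, 0, 1, -6, -5]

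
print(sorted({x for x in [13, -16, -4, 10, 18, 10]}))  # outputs [-16, -4, 10, 13, 18]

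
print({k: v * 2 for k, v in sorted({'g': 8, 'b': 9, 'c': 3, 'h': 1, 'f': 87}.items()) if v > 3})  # {'b': 18, 'f': 174, 'g': 16}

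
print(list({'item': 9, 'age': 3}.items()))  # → [('item', 9), ('age', 3)]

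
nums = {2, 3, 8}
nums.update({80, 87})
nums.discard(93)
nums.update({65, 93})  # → {2, 3, 8, 65, 80, 87, 93}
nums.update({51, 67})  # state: {2, 3, 8, 51, 65, 67, 80, 87, 93}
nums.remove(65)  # {2, 3, 8, 51, 67, 80, 87, 93}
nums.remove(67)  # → {2, 3, 8, 51, 80, 87, 93}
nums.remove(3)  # {2, 8, 51, 80, 87, 93}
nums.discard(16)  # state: {2, 8, 51, 80, 87, 93}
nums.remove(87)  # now {2, 8, 51, 80, 93}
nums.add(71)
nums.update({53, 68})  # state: {2, 8, 51, 53, 68, 71, 80, 93}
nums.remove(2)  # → {8, 51, 53, 68, 71, 80, 93}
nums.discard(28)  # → {8, 51, 53, 68, 71, 80, 93}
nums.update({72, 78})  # {8, 51, 53, 68, 71, 72, 78, 80, 93}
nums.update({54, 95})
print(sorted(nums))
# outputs [8, 51, 53, 54, 68, 71, 72, 78, 80, 93, 95]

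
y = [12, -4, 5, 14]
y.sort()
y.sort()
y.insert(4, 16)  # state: [-4, 5, 12, 14, 16]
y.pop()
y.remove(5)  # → [-4, 12, 14]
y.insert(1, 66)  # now [-4, 66, 12, 14]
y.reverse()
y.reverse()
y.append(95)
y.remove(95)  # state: [-4, 66, 12, 14]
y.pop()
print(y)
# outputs [-4, 66, 12]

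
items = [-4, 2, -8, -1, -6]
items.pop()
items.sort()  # [-8, -4, -1, 2]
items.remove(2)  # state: [-8, -4, -1]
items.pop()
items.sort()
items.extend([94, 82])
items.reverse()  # [82, 94, -4, -8]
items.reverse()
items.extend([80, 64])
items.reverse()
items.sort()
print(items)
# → [-8, -4, 64, 80, 82, 94]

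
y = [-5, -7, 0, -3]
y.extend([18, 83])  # [-5, -7, 0, -3, 18, 83]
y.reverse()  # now [83, 18, -3, 0, -7, -5]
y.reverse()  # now [-5, -7, 0, -3, 18, 83]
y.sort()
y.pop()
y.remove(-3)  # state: [-7, -5, 0, 18]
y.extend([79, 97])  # [-7, -5, 0, 18, 79, 97]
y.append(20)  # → [-7, -5, 0, 18, 79, 97, 20]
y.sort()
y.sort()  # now [-7, -5, 0, 18, 20, 79, 97]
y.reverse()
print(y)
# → [97, 79, 20, 18, 0, -5, -7]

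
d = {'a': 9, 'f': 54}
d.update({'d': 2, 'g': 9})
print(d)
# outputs {'a': 9, 'f': 54, 'd': 2, 'g': 9}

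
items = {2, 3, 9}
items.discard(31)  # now {2, 3, 9}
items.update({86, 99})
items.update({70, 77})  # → {2, 3, 9, 70, 77, 86, 99}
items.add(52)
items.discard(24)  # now {2, 3, 9, 52, 70, 77, 86, 99}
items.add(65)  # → {2, 3, 9, 52, 65, 70, 77, 86, 99}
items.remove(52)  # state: {2, 3, 9, 65, 70, 77, 86, 99}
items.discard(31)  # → {2, 3, 9, 65, 70, 77, 86, 99}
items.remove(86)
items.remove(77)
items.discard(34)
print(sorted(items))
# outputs [2, 3, 9, 65, 70, 99]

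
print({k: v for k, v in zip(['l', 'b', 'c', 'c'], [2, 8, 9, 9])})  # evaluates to {'l': 2, 'b': 8, 'c': 9}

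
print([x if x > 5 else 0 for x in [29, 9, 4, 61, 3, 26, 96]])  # [29, 9, 0, 61, 0, 26, 96]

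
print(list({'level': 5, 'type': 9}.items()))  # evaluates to [('level', 5), ('type', 9)]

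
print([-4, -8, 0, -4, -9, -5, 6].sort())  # None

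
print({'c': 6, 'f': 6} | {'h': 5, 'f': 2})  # {'c': 6, 'f': 2, 'h': 5}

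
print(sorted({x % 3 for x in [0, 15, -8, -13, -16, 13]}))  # [0, 1, 2]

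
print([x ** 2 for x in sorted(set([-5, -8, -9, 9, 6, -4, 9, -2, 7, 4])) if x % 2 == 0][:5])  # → [64, 16, 4, 16, 36]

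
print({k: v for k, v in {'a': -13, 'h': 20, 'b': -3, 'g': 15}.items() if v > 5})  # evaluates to {'h': 20, 'g': 15}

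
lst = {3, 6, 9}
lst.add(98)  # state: {3, 6, 9, 98}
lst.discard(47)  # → {3, 6, 9, 98}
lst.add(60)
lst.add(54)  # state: {3, 6, 9, 54, 60, 98}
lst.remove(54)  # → {3, 6, 9, 60, 98}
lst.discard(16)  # {3, 6, 9, 60, 98}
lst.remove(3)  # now {6, 9, 60, 98}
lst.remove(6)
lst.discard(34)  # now {9, 60, 98}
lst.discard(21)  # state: {9, 60, 98}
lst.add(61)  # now {9, 60, 61, 98}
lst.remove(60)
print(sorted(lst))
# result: [9, 61, 98]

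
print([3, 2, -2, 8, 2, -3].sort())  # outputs None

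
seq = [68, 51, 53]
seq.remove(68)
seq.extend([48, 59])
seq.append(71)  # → [51, 53, 48, 59, 71]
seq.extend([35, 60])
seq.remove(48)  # [51, 53, 59, 71, 35, 60]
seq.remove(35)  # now [51, 53, 59, 71, 60]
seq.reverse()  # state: [60, 71, 59, 53, 51]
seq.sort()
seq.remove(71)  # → [51, 53, 59, 60]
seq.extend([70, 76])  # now [51, 53, 59, 60, 70, 76]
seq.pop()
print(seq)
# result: [51, 53, 59, 60, 70]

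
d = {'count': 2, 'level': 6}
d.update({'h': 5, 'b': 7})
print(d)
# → {'count': 2, 'level': 6, 'h': 5, 'b': 7}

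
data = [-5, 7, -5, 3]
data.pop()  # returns 3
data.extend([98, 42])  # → [-5, 7, -5, 98, 42]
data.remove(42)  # [-5, 7, -5, 98]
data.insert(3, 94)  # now [-5, 7, -5, 94, 98]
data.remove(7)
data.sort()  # [-5, -5, 94, 98]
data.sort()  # [-5, -5, 94, 98]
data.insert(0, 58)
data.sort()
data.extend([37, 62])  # [-5, -5, 58, 94, 98, 37, 62]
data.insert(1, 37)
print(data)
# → [-5, 37, -5, 58, 94, 98, 37, 62]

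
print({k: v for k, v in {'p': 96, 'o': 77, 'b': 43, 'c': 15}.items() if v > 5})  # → {'p': 96, 'o': 77, 'b': 43, 'c': 15}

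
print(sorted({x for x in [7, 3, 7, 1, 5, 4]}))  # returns [1, 3, 4, 5, 7]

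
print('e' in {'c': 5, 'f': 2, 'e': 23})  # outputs True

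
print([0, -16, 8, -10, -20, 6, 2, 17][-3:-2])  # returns [6]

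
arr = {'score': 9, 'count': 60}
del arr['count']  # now {'score': 9}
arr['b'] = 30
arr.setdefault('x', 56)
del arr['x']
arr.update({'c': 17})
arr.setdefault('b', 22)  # 30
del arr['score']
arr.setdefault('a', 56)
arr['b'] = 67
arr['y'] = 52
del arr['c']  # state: {'b': 67, 'a': 56, 'y': 52}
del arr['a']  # {'b': 67, 'y': 52}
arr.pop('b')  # 67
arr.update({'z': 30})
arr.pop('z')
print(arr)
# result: {'y': 52}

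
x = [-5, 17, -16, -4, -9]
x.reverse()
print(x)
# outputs [-9, -4, -16, 17, -5]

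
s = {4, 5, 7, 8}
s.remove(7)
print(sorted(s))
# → [4, 5, 8]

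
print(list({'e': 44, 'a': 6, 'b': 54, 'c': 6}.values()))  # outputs [44, 6, 54, 6]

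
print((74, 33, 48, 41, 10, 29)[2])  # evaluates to 48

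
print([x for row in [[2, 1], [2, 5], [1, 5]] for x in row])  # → [2, 1, 2, 5, 1, 5]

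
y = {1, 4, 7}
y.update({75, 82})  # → {1, 4, 7, 75, 82}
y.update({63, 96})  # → {1, 4, 7, 63, 75, 82, 96}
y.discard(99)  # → {1, 4, 7, 63, 75, 82, 96}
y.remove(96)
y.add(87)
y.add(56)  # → {1, 4, 7, 56, 63, 75, 82, 87}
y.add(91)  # {1, 4, 7, 56, 63, 75, 82, 87, 91}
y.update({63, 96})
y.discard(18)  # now {1, 4, 7, 56, 63, 75, 82, 87, 91, 96}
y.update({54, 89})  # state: {1, 4, 7, 54, 56, 63, 75, 82, 87, 89, 91, 96}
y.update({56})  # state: {1, 4, 7, 54, 56, 63, 75, 82, 87, 89, 91, 96}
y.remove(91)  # {1, 4, 7, 54, 56, 63, 75, 82, 87, 89, 96}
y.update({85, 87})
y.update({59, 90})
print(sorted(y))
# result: [1, 4, 7, 54, 56, 59, 63, 75, 82, 85, 87, 89, 90, 96]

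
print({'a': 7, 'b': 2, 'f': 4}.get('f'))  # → 4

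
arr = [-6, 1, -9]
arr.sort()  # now [-9, -6, 1]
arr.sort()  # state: [-9, -6, 1]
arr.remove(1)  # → [-9, -6]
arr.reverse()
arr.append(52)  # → [-6, -9, 52]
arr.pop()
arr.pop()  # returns -9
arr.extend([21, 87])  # [-6, 21, 87]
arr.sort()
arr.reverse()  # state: [87, 21, -6]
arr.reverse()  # [-6, 21, 87]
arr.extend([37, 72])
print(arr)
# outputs [-6, 21, 87, 37, 72]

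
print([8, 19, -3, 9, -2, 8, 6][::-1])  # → [6, 8, -2, 9, -3, 19, 8]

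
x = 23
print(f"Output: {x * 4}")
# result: Output: 92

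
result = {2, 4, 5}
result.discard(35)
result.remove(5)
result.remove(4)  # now {2}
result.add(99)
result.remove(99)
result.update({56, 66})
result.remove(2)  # {56, 66}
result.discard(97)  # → {56, 66}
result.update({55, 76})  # {55, 56, 66, 76}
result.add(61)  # {55, 56, 61, 66, 76}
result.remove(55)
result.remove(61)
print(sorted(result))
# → [56, 66, 76]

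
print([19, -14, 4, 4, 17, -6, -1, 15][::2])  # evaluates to [19, 4, 17, -1]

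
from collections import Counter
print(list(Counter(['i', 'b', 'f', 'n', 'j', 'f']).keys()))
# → ['i', 'b', 'f', 'n', 'j']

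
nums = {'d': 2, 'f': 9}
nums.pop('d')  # 2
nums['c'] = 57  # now {'f': 9, 'c': 57}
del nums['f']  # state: {'c': 57}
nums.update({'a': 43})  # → {'c': 57, 'a': 43}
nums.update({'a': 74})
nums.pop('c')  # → 57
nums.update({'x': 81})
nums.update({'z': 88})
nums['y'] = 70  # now {'a': 74, 'x': 81, 'z': 88, 'y': 70}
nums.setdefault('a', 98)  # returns 74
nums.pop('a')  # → 74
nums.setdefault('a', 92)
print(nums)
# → {'x': 81, 'z': 88, 'y': 70, 'a': 92}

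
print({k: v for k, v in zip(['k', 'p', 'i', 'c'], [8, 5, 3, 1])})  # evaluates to {'k': 8, 'p': 5, 'i': 3, 'c': 1}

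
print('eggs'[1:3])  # gg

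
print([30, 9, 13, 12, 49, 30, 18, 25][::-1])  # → [25, 18, 30, 49, 12, 13, 9, 30]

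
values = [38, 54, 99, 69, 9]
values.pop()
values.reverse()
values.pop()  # 38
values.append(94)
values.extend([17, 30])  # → [69, 99, 54, 94, 17, 30]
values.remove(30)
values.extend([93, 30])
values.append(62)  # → [69, 99, 54, 94, 17, 93, 30, 62]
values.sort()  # [17, 30, 54, 62, 69, 93, 94, 99]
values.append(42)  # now [17, 30, 54, 62, 69, 93, 94, 99, 42]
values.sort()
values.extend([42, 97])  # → [17, 30, 42, 54, 62, 69, 93, 94, 99, 42, 97]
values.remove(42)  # [17, 30, 54, 62, 69, 93, 94, 99, 42, 97]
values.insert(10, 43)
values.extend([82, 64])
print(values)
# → [17, 30, 54, 62, 69, 93, 94, 99, 42, 97, 43, 82, 64]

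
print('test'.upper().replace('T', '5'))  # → 5ES5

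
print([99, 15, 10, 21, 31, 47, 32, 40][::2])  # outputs [99, 10, 31, 32]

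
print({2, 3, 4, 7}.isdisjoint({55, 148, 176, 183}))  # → True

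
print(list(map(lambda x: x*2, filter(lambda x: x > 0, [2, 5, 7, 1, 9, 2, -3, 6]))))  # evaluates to [4, 10, 14, 2, 18, 4, 12]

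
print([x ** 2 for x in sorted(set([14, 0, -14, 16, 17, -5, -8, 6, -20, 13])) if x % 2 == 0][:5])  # [400, 196, 64, 0, 36]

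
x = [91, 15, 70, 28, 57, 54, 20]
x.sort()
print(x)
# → [15, 20, 28, 54, 57, 70, 91]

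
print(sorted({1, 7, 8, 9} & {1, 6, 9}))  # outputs [1, 9]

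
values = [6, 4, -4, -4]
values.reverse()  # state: [-4, -4, 4, 6]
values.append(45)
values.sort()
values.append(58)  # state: [-4, -4, 4, 6, 45, 58]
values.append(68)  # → [-4, -4, 4, 6, 45, 58, 68]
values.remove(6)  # [-4, -4, 4, 45, 58, 68]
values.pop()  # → 68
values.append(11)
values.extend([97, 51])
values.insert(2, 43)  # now [-4, -4, 43, 4, 45, 58, 11, 97, 51]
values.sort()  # [-4, -4, 4, 11, 43, 45, 51, 58, 97]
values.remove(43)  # [-4, -4, 4, 11, 45, 51, 58, 97]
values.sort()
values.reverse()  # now [97, 58, 51, 45, 11, 4, -4, -4]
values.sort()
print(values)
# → [-4, -4, 4, 11, 45, 51, 58, 97]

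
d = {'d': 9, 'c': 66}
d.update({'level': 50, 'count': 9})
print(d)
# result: {'d': 9, 'c': 66, 'level': 50, 'count': 9}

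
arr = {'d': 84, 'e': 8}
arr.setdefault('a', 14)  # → 14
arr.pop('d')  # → 84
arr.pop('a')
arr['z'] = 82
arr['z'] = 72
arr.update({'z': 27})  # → {'e': 8, 'z': 27}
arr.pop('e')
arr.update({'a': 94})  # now {'z': 27, 'a': 94}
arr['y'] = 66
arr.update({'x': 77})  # {'z': 27, 'a': 94, 'y': 66, 'x': 77}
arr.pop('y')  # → 66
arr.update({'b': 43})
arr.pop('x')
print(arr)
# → {'z': 27, 'a': 94, 'b': 43}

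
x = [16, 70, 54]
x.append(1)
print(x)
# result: [16, 70, 54, 1]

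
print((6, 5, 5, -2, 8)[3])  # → -2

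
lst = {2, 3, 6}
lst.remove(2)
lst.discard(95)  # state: {3, 6}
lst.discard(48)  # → {3, 6}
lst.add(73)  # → {3, 6, 73}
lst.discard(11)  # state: {3, 6, 73}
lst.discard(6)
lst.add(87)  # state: {3, 73, 87}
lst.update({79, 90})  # {3, 73, 79, 87, 90}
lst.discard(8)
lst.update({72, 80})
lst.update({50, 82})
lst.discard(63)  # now {3, 50, 72, 73, 79, 80, 82, 87, 90}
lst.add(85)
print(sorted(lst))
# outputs [3, 50, 72, 73, 79, 80, 82, 85, 87, 90]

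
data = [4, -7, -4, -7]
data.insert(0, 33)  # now [33, 4, -7, -4, -7]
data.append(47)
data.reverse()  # [47, -7, -4, -7, 4, 33]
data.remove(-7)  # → [47, -4, -7, 4, 33]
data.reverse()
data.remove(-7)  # [33, 4, -4, 47]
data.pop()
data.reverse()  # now [-4, 4, 33]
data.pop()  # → 33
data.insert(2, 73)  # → [-4, 4, 73]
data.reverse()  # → [73, 4, -4]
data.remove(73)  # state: [4, -4]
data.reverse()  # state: [-4, 4]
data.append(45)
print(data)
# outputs [-4, 4, 45]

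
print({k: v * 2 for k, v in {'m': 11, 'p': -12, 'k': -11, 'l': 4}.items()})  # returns {'m': 22, 'p': -24, 'k': -22, 'l': 8}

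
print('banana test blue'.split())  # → ['banana', 'test', 'blue']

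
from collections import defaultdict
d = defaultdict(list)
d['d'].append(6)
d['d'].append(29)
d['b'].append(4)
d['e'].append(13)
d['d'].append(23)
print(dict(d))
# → {'d': [6, 29, 23], 'b': [4], 'e': [13]}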